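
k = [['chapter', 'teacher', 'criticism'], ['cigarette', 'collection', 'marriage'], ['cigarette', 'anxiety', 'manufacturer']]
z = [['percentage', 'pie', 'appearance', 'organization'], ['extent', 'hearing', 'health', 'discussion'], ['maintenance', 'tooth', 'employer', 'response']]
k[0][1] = 'teacher'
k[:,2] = ['criticism', 'marriage', 'manufacturer']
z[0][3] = 'organization'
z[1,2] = 'health'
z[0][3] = 'organization'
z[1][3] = 'discussion'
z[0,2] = 'appearance'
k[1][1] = 'collection'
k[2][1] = 'anxiety'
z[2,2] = 'employer'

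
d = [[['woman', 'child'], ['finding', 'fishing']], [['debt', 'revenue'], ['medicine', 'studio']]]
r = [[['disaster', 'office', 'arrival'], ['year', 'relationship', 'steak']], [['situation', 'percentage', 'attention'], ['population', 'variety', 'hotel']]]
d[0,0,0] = 'woman'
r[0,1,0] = 'year'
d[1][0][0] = 'debt'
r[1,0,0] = 'situation'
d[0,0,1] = 'child'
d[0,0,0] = 'woman'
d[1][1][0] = 'medicine'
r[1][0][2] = 'attention'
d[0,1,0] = 'finding'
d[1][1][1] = 'studio'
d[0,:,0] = ['woman', 'finding']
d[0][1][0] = 'finding'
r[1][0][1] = 'percentage'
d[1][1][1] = 'studio'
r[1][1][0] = 'population'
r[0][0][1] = 'office'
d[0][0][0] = 'woman'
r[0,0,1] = 'office'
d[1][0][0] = 'debt'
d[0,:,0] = ['woman', 'finding']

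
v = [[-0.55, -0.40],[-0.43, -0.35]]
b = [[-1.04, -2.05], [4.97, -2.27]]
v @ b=[[-1.42, 2.04], [-1.29, 1.68]]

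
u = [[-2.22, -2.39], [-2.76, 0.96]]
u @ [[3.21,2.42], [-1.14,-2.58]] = [[-4.4, 0.79],[-9.95, -9.16]]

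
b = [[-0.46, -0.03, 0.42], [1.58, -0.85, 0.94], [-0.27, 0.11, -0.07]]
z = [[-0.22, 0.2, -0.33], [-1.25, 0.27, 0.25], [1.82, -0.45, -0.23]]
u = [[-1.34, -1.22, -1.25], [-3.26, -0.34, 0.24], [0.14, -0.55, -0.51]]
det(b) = 0.00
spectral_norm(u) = 3.63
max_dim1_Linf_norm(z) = 1.82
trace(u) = -2.19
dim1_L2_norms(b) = [0.62, 2.03, 0.3]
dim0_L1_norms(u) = [4.74, 2.11, 2.0]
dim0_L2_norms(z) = [2.22, 0.56, 0.47]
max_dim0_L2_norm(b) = 1.67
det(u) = -0.72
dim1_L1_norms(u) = [3.81, 3.84, 1.2]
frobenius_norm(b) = 2.14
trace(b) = -1.38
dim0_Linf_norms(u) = [3.26, 1.22, 1.25]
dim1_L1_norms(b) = [0.91, 3.37, 0.45]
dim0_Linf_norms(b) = [1.58, 0.85, 0.94]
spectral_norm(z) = 2.30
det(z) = -0.00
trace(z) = -0.18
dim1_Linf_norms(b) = [0.46, 1.58, 0.27]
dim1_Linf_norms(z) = [0.33, 1.25, 1.82]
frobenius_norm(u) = 4.03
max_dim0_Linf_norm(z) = 1.82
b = u @ z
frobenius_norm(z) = 2.34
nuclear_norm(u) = 5.48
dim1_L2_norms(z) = [0.44, 1.3, 1.89]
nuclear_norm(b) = 2.66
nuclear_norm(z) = 2.70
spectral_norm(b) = 2.05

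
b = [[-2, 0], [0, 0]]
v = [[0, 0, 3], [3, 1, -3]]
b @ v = [[0, 0, -6], [0, 0, 0]]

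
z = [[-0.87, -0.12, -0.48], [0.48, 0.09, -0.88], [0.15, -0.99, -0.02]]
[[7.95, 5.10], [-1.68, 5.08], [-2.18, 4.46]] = z @ [[-7.99, -1.38],[1.04, -4.57],[-2.34, -6.99]]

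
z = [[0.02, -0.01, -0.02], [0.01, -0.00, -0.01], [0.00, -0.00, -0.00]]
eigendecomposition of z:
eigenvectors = [[0.71+0.00j, 0.71-0.00j, (0.71+0j)], [(0.71+0j), 0.71-0.00j, (-0+0j)], [0j, -0j, 0.71+0.00j]]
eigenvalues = [(0.01+0j), (0.01-0j), (-0+0j)]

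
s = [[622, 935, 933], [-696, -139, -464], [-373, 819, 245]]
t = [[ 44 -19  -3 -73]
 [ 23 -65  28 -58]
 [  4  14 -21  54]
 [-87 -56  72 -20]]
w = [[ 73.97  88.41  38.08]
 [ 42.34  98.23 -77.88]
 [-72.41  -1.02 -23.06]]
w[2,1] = -1.02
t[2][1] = 14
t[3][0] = -87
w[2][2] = -23.06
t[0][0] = 44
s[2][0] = -373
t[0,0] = 44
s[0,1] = 935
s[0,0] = 622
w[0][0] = 73.97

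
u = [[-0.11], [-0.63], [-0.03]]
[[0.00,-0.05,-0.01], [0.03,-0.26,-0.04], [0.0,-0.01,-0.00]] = u @[[-0.04, 0.42, 0.06]]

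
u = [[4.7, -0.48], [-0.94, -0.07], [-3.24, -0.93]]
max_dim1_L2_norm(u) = 4.72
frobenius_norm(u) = 5.88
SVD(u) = [[-0.81, -0.58], [0.16, -0.04], [0.56, -0.82]] @ diag([5.787236856818872, 1.0388886191874507]) @ [[-1.0, -0.03], [-0.03, 1.0]]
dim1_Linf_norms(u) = [4.7, 0.94, 3.24]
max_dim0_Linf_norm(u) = 4.7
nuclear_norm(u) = 6.83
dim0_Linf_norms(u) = [4.7, 0.93]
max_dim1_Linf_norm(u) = 4.7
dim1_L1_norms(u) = [5.18, 1.01, 4.17]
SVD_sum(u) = [[4.68, 0.12], [-0.94, -0.02], [-3.26, -0.08]] + [[0.02, -0.6], [0.00, -0.05], [0.02, -0.85]]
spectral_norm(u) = 5.79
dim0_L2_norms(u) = [5.79, 1.05]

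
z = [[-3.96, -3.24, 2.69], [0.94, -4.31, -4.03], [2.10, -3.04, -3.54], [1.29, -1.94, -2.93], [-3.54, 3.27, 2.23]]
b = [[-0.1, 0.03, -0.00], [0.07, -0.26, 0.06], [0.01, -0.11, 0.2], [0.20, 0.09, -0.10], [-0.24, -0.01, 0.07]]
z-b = [[-3.86,-3.27,2.69], [0.87,-4.05,-4.09], [2.09,-2.93,-3.74], [1.09,-2.03,-2.83], [-3.30,3.28,2.16]]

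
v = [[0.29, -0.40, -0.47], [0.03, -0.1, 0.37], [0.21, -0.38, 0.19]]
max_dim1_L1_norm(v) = 1.16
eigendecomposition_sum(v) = [[0.14+0.09j, -0.20-0.19j, -0.23+0.31j],[0.01-0.08j, -0.05+0.13j, (0.19+0.05j)],[0.10-0.05j, (-0.19+0.05j), 0.10+0.25j]] + [[0.14-0.09j, -0.20+0.19j, -0.23-0.31j], [0.01+0.08j, (-0.05-0.13j), (0.19-0.05j)], [(0.1+0.05j), (-0.19-0.05j), (0.1-0.25j)]] + [[0.00-0.00j, 0.01-0.00j, -0.01-0.00j], [0.00-0.00j, -0j, (-0-0j)], [-0j, -0j, (-0-0j)]]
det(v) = 0.00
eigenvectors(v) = [[-0.75+0.00j, (-0.75-0j), (-0.86+0j)], [(0.14+0.36j), (0.14-0.36j), -0.51+0.00j], [(-0.28+0.45j), -0.28-0.45j, -0.08+0.00j]]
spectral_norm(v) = 0.73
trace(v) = 0.38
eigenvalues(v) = [(0.19+0.47j), (0.19-0.47j), (0.01+0j)]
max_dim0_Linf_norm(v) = 0.47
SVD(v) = [[-0.93, 0.09, -0.35], [0.22, -0.64, -0.74], [-0.29, -0.77, 0.57]] @ diag([0.7299954422958415, 0.5517999375629071, 0.004845939833584736]) @ [[-0.45, 0.63, 0.63],[-0.28, 0.57, -0.77],[-0.85, -0.52, -0.08]]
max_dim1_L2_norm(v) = 0.68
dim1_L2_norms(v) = [0.68, 0.38, 0.47]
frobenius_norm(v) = 0.92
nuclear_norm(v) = 1.29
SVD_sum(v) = [[0.3, -0.43, -0.43], [-0.07, 0.10, 0.1], [0.10, -0.14, -0.14]] + [[-0.01,  0.03,  -0.04], [0.1,  -0.20,  0.27], [0.12,  -0.24,  0.33]] + [[0.0,0.0,0.0], [0.00,0.00,0.00], [-0.0,-0.0,-0.00]]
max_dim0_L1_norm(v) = 1.03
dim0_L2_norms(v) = [0.36, 0.56, 0.63]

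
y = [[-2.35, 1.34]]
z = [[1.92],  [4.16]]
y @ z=[[1.06]]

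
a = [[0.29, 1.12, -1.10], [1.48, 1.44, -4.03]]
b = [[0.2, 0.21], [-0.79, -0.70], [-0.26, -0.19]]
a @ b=[[-0.54, -0.51], [0.21, 0.07]]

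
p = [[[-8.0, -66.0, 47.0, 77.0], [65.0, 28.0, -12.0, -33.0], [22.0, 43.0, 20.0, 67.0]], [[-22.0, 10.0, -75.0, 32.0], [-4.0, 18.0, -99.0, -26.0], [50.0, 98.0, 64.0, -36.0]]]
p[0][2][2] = 20.0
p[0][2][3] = 67.0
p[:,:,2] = [[47.0, -12.0, 20.0], [-75.0, -99.0, 64.0]]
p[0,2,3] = 67.0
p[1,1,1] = 18.0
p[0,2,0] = 22.0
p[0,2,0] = 22.0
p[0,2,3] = 67.0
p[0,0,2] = 47.0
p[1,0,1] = 10.0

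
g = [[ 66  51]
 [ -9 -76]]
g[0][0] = 66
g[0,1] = 51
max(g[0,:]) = 66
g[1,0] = -9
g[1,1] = -76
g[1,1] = -76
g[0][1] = 51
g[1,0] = -9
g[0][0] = 66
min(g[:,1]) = -76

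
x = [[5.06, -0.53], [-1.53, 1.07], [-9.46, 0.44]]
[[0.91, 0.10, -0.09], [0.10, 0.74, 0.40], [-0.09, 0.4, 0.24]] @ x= [[5.30, -0.41], [-4.41, 0.91], [-3.34, 0.58]]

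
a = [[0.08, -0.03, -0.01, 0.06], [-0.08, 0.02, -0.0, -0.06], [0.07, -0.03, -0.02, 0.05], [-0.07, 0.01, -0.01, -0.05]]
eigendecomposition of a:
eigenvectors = [[0.54, 0.25, -0.15, -0.47],[-0.52, -0.63, 0.72, 0.38],[0.44, -0.04, -0.48, -0.33],[-0.49, -0.73, 0.48, 0.72]]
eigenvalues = [0.05, -0.02, -0.0, 0.01]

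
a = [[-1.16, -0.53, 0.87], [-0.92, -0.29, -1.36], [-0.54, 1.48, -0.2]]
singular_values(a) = [1.75, 1.61, 1.42]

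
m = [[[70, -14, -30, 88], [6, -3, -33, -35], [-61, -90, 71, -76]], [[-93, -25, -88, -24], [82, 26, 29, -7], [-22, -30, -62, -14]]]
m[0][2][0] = -61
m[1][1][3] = -7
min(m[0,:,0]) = -61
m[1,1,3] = -7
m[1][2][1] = -30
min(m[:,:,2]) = -88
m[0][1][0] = 6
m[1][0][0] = -93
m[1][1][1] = 26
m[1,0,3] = -24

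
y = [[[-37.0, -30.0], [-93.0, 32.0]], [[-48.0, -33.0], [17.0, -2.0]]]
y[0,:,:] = [[-37.0, -30.0], [-93.0, 32.0]]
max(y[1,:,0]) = 17.0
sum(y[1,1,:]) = 15.0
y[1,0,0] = -48.0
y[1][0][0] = -48.0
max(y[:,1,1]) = 32.0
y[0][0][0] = -37.0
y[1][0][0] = -48.0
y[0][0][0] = -37.0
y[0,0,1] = -30.0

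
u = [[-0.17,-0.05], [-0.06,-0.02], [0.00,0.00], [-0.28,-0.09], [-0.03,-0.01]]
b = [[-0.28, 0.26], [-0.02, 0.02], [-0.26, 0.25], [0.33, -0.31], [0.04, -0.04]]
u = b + [[0.11, -0.31], [-0.04, -0.04], [0.26, -0.25], [-0.61, 0.22], [-0.07, 0.03]]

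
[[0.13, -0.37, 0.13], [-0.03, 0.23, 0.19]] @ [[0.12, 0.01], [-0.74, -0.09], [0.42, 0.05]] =[[0.34,0.04],[-0.09,-0.01]]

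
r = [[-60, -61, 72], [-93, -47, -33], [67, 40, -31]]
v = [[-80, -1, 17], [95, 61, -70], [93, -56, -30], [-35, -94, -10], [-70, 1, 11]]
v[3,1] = -94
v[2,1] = -56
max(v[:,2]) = 17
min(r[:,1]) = -61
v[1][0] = 95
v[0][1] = -1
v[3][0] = -35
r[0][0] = -60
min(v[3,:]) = -94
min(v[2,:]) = -56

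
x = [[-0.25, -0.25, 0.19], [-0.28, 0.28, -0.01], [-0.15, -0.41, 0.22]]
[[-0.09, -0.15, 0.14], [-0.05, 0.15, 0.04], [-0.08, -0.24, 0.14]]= x@[[0.21,0.03,-0.17], [0.03,0.58,-0.00], [-0.17,-0.00,0.51]]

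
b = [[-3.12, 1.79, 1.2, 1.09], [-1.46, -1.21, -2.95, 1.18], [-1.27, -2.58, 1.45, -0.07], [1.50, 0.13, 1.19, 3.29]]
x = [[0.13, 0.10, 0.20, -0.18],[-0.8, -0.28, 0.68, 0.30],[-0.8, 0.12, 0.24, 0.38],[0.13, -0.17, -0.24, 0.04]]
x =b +[[3.25,-1.69,-1.0,-1.27], [0.66,0.93,3.63,-0.88], [0.47,2.7,-1.21,0.45], [-1.37,-0.3,-1.43,-3.25]]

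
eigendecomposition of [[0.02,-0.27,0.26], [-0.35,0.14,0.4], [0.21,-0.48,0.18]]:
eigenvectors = [[0.73+0.00j,-0.55+0.13j,(-0.55-0.13j)], [0.49+0.00j,(-0.26+0.36j),-0.26-0.36j], [(0.48+0j),-0.69+0.00j,(-0.69-0j)]]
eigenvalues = [(0.01+0j), (0.17+0.21j), (0.17-0.21j)]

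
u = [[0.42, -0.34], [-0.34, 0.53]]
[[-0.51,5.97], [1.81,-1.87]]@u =[[-2.24, 3.34],[1.4, -1.61]]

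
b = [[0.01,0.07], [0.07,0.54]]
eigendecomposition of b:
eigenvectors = [[-0.99, -0.13], [0.13, -0.99]]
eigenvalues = [0.0, 0.55]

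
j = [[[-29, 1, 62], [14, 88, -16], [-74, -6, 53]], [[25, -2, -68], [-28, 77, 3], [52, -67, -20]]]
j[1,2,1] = -67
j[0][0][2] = 62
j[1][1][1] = 77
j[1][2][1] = -67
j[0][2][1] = -6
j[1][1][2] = 3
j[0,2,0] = -74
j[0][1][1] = 88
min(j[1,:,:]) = -68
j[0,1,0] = 14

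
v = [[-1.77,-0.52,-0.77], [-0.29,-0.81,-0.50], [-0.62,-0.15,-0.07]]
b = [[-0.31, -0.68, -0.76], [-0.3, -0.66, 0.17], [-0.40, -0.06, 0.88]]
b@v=[[1.22, 0.83, 0.63], [0.62, 0.67, 0.55], [0.18, 0.12, 0.28]]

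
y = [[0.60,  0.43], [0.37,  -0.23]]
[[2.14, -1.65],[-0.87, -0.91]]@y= [[0.67, 1.3], [-0.86, -0.16]]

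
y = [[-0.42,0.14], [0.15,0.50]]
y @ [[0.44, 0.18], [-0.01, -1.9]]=[[-0.19, -0.34], [0.06, -0.92]]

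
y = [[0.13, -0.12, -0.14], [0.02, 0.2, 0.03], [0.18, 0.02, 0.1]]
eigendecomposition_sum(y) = [[0.07+0.09j, (-0.02+0.08j), (-0.07+0.06j)], [(-0.01-0.02j), 0.01-0.02j, 0.02-0.01j], [(0.11-0.06j), 0.08+0.04j, (0.05+0.09j)]] + [[(0.07-0.09j), (-0.02-0.08j), -0.07-0.06j], [(-0.01+0.02j), 0.01+0.02j, 0.02+0.01j], [0.11+0.06j, 0.08-0.04j, 0.05-0.09j]] + [[-0.02-0.00j,-0.07-0.00j,0j], [(0.04+0j),(0.18+0j),(-0.01-0j)], [-0.03-0.00j,-0.13-0.00j,(0.01+0j)]]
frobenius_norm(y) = 0.37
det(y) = 0.01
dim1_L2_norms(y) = [0.23, 0.2, 0.21]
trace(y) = 0.43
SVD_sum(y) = [[0.06, -0.17, -0.10], [-0.05, 0.14, 0.08], [-0.0, 0.01, 0.01]] + [[0.06, 0.01, 0.02], [0.06, 0.01, 0.02], [0.19, 0.03, 0.05]] + [[0.01, 0.04, -0.06], [0.01, 0.05, -0.07], [-0.01, -0.03, 0.04]]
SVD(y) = [[-0.76, -0.3, -0.58], [0.65, -0.28, -0.71], [0.05, -0.91, 0.41]] @ diag([0.2687353067087091, 0.21989499760816703, 0.12011463256023527]) @ [[-0.28, 0.83, 0.49],[-0.95, -0.17, -0.26],[-0.13, -0.54, 0.83]]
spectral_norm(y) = 0.27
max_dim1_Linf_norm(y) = 0.2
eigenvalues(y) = [(0.13+0.16j), (0.13-0.16j), (0.17+0j)]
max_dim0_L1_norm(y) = 0.34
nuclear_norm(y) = 0.61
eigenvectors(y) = [[0.12+0.66j, (0.12-0.66j), (0.31+0j)], [0.01-0.16j, (0.01+0.16j), (-0.76+0j)], [(0.73+0j), 0.73-0.00j, 0.57+0.00j]]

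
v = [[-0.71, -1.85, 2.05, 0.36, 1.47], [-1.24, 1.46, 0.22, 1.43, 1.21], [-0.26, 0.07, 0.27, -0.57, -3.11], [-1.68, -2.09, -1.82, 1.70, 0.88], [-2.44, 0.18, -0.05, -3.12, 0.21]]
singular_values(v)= [4.61, 3.93, 3.08, 2.79, 1.94]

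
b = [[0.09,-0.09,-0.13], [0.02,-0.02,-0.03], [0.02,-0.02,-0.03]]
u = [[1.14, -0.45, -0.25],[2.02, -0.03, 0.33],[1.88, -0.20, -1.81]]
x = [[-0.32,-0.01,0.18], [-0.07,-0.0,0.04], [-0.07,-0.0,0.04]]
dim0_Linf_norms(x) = [0.32, 0.01, 0.18]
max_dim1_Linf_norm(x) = 0.32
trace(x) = -0.28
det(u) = -1.70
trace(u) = -0.70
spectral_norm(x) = 0.38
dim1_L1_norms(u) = [1.84, 2.38, 3.89]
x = b @ u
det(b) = -0.00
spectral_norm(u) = 3.22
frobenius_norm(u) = 3.55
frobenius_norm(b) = 0.19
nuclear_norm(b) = 0.19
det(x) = 0.00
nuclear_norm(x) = 0.39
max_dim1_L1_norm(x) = 0.51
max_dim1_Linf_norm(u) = 2.02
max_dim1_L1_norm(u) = 3.89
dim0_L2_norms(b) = [0.09, 0.09, 0.14]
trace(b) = 0.04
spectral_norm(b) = 0.19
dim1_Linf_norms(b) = [0.13, 0.03, 0.03]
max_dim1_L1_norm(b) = 0.31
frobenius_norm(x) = 0.38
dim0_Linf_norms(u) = [2.02, 0.45, 1.81]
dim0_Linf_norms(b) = [0.09, 0.09, 0.13]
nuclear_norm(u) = 5.04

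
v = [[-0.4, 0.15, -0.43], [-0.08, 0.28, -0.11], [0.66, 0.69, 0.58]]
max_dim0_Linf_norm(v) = 0.69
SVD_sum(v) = [[-0.28, -0.22, -0.25],  [0.02, 0.01, 0.01],  [0.71, 0.55, 0.65]] + [[-0.13, 0.37, -0.18], [-0.09, 0.27, -0.13], [-0.05, 0.14, -0.07]] + [[0.00, -0.00, -0.0], [-0.00, 0.0, 0.00], [0.00, -0.0, -0.00]]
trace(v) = 0.46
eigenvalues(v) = [(0.02+0j), (0.22+0.36j), (0.22-0.36j)]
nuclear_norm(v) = 1.74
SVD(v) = [[-0.36, -0.77, 0.52], [0.02, -0.56, -0.83], [0.93, -0.29, 0.22]] @ diag([1.1873963539291128, 0.5499575530810112, 0.00604884162426868]) @ [[0.64, 0.5, 0.58], [0.30, -0.86, 0.41], [0.71, -0.09, -0.7]]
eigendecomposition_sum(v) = [[0.03+0.00j, (-0.05+0j), (0.01-0j)], [(-0+0j), (0.01-0j), -0.00+0.00j], [(-0.03+0j), 0.05-0.00j, -0.01+0.00j]] + [[(-0.21+0.06j),0.10+0.49j,(-0.22-0j)], [-0.04+0.06j,0.14+0.10j,(-0.05+0.05j)], [0.34+0.12j,0.32-0.76j,0.30+0.21j]] + [[-0.21-0.06j,0.10-0.49j,(-0.22+0j)], [-0.04-0.06j,(0.14-0.1j),(-0.05-0.05j)], [0.34-0.12j,(0.32+0.76j),0.30-0.21j]]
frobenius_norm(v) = 1.31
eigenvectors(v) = [[(0.7+0j), 0.42-0.29j, (0.42+0.29j)], [-0.09+0.00j, 0.04-0.17j, 0.04+0.17j], [-0.71+0.00j, -0.84+0.00j, -0.84-0.00j]]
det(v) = 0.00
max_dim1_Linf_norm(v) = 0.69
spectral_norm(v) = 1.19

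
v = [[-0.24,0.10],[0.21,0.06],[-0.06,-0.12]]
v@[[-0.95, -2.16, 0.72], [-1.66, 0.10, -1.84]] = [[0.06, 0.53, -0.36], [-0.3, -0.45, 0.04], [0.26, 0.12, 0.18]]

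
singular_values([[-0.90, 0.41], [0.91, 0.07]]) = [1.3, 0.33]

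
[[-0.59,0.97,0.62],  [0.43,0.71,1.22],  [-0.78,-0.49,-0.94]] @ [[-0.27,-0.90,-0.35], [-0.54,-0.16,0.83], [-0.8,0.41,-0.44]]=[[-0.86, 0.63, 0.74], [-1.48, -0.00, -0.1], [1.23, 0.40, 0.28]]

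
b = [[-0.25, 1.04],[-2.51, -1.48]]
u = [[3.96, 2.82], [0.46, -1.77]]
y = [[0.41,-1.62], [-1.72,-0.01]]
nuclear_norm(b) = 3.95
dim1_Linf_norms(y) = [1.62, 1.72]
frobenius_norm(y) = 2.40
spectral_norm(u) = 4.91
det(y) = -2.79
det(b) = 2.98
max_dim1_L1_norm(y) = 2.03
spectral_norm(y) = 1.89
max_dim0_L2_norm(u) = 3.99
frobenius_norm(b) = 3.10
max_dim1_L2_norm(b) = 2.91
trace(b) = -1.73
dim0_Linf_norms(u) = [3.96, 2.82]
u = y @ b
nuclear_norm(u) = 6.60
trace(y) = 0.40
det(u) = -8.31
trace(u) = 2.19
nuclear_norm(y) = 3.37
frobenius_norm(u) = 5.19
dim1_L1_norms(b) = [1.29, 3.99]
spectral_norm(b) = 2.93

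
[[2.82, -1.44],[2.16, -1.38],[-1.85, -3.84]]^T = [[2.82,2.16,-1.85], [-1.44,-1.38,-3.84]]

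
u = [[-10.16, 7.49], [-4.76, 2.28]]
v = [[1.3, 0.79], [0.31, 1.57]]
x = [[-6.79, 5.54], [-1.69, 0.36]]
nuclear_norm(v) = 2.91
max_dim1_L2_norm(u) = 12.62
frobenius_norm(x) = 8.93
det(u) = 12.49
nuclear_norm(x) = 9.68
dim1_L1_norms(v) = [2.09, 1.88]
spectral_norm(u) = 13.65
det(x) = 6.92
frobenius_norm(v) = 2.21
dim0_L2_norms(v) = [1.34, 1.76]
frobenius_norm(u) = 13.68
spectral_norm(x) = 8.90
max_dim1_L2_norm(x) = 8.76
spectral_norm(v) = 2.02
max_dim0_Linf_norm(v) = 1.57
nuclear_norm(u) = 14.57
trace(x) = -6.43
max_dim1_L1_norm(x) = 12.33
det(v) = 1.80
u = v @ x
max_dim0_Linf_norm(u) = 10.16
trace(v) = 2.87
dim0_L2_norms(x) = [7.0, 5.55]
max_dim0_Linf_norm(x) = 6.79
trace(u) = -7.88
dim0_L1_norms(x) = [8.48, 5.9]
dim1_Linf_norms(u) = [10.16, 4.76]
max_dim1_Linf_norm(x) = 6.79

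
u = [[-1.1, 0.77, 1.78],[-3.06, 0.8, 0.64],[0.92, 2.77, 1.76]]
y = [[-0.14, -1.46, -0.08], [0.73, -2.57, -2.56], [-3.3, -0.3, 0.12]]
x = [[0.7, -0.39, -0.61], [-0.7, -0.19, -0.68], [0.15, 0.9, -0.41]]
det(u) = -11.40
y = x @ u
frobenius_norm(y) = 5.18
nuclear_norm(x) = 3.00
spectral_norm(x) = 1.01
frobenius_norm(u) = 5.20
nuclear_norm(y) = 8.07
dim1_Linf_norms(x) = [0.7, 0.7, 0.9]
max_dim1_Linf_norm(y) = 3.3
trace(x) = 0.10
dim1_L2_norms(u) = [2.23, 3.23, 3.41]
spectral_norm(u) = 3.96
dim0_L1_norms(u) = [5.08, 4.34, 4.18]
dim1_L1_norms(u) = [3.65, 4.5, 5.45]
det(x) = 1.00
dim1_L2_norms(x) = [1.01, 0.99, 1.0]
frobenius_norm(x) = 1.73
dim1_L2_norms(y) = [1.47, 3.7, 3.32]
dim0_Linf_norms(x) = [0.7, 0.9, 0.68]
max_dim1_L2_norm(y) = 3.7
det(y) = -11.36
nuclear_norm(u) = 8.09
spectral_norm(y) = 3.93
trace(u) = 1.46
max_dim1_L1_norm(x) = 1.7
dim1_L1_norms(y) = [1.68, 5.86, 3.72]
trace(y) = -2.59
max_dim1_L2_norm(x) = 1.01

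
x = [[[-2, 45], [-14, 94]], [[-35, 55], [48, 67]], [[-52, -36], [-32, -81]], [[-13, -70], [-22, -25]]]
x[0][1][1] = 94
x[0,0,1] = 45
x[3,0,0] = -13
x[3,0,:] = [-13, -70]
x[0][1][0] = -14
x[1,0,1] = 55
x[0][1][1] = 94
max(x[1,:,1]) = 67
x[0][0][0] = -2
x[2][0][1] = -36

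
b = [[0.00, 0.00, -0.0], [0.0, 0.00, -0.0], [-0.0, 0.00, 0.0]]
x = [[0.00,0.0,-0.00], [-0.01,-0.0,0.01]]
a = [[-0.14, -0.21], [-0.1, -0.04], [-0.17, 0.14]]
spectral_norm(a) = 0.27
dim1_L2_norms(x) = [0.0, 0.01]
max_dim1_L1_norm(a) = 0.35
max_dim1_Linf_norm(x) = 0.01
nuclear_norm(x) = 0.01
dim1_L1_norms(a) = [0.35, 0.14, 0.31]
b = a @ x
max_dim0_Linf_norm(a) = 0.21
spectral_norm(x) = 0.01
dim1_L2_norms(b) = [0.0, 0.0, 0.0]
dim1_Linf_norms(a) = [0.21, 0.1, 0.17]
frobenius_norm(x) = 0.01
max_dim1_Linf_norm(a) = 0.21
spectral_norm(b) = 0.00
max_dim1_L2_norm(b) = 0.0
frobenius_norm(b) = 0.00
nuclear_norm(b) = 0.00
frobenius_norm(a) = 0.35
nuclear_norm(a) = 0.50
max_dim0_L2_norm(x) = 0.01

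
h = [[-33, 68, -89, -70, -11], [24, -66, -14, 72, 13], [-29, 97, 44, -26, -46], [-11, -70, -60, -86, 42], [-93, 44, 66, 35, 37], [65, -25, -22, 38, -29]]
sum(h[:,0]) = -77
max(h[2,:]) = 97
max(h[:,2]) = 66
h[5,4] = -29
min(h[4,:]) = -93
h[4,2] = 66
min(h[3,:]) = -86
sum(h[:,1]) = 48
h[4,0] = -93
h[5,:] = [65, -25, -22, 38, -29]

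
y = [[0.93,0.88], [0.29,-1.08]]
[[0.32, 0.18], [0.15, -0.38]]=y @ [[0.38, -0.11], [-0.04, 0.32]]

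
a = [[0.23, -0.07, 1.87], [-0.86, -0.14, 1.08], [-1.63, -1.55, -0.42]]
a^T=[[0.23, -0.86, -1.63], [-0.07, -0.14, -1.55], [1.87, 1.08, -0.42]]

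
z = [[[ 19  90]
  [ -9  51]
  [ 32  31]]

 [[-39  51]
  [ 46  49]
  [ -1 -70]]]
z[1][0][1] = 51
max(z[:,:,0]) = 46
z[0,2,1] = 31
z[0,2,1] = 31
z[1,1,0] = 46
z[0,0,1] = 90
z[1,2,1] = -70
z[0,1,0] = -9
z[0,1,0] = -9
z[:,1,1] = [51, 49]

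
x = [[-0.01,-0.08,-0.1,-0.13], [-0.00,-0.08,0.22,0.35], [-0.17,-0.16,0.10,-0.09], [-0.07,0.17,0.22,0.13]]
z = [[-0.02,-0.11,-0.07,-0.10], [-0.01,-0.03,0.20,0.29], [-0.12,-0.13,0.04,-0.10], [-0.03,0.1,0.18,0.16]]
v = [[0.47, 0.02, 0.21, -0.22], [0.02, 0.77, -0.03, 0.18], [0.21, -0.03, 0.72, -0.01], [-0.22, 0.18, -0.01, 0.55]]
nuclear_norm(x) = 1.01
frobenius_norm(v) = 1.37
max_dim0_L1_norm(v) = 1.0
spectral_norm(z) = 0.45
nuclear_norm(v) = 2.51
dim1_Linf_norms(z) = [0.11, 0.29, 0.13, 0.18]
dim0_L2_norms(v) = [0.56, 0.79, 0.75, 0.62]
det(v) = 0.09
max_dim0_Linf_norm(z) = 0.29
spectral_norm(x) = 0.51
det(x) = 0.00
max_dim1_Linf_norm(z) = 0.29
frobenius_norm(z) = 0.51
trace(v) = 2.51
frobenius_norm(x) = 0.62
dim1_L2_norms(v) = [0.56, 0.79, 0.75, 0.62]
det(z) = -0.00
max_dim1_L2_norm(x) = 0.42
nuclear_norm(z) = 0.79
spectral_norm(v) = 0.95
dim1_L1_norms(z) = [0.3, 0.53, 0.39, 0.47]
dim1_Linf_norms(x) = [0.13, 0.35, 0.17, 0.22]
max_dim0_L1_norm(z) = 0.65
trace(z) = 0.15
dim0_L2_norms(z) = [0.13, 0.2, 0.28, 0.36]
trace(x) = 0.14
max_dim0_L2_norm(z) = 0.36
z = v @ x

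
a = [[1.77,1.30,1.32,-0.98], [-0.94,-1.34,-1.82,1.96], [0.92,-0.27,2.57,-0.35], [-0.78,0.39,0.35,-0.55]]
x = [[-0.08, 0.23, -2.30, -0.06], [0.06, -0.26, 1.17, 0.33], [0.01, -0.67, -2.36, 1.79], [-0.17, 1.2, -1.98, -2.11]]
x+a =[[1.69, 1.53, -0.98, -1.04], [-0.88, -1.6, -0.65, 2.29], [0.93, -0.94, 0.21, 1.44], [-0.95, 1.59, -1.63, -2.66]]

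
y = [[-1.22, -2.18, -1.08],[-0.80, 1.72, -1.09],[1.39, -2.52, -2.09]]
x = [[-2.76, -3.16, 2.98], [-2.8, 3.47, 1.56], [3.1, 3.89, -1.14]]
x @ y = [[10.04, -6.93, 0.20], [2.81, 8.14, -4.02], [-8.48, 2.81, -5.21]]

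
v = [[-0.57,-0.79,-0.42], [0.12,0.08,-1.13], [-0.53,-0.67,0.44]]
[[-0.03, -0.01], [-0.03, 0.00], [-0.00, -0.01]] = v @ [[0.00, -0.0], [0.02, 0.01], [0.03, 0.00]]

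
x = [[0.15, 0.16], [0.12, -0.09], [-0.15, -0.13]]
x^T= [[0.15, 0.12, -0.15], [0.16, -0.09, -0.13]]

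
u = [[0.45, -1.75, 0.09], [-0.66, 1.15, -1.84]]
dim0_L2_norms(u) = [0.8, 2.09, 1.84]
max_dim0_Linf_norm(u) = 1.84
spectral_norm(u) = 2.62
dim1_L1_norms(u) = [2.29, 3.65]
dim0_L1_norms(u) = [1.11, 2.9, 1.93]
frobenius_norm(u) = 2.90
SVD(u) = [[-0.57,0.82], [0.82,0.57]] @ diag([2.6180761146934026, 1.2499909830362375]) @ [[-0.31, 0.74, -0.6], [-0.00, -0.63, -0.78]]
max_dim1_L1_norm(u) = 3.65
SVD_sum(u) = [[0.45,-1.10,0.89],[-0.66,1.6,-1.29]] + [[-0.00, -0.65, -0.80], [-0.0, -0.45, -0.55]]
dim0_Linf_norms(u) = [0.66, 1.75, 1.84]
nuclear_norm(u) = 3.87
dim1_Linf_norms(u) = [1.75, 1.84]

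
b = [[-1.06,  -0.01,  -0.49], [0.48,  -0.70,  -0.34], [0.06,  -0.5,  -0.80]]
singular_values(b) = [1.24, 1.23, 0.21]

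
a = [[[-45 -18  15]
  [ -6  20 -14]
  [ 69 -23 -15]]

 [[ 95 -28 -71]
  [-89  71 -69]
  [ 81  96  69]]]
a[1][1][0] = -89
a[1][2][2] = 69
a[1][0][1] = -28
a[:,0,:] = [[-45, -18, 15], [95, -28, -71]]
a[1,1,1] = 71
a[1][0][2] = -71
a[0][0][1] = -18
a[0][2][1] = -23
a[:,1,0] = [-6, -89]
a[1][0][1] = -28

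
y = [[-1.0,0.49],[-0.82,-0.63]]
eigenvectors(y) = [[(-0.18+0.58j),-0.18-0.58j], [-0.79+0.00j,-0.79-0.00j]]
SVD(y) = [[-0.76, -0.65], [-0.65, 0.76]] @ diag([1.293477065244781, 0.7976948549951595]) @ [[1.00,0.03], [0.03,-1.0]]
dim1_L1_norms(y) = [1.49, 1.45]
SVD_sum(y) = [[-0.99, -0.03], [-0.84, -0.02]] + [[-0.01, 0.52], [0.02, -0.61]]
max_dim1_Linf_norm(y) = 1.0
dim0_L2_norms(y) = [1.29, 0.8]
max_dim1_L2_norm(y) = 1.11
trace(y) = -1.63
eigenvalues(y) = [(-0.82+0.61j), (-0.82-0.61j)]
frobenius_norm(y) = 1.52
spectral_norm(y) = 1.29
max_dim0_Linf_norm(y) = 1.0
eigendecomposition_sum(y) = [[(-0.5+0.18j),  0.24+0.33j], [(-0.41-0.55j),  -0.32+0.43j]] + [[(-0.5-0.18j), (0.24-0.33j)], [-0.41+0.55j, (-0.31-0.43j)]]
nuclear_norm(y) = 2.09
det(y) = 1.03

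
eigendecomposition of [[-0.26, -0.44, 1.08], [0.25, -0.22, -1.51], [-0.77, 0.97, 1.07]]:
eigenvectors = [[(0.87+0j), (0.1-0.52j), 0.10+0.52j], [0.46+0.00j, (-0.32+0.49j), -0.32-0.49j], [0.17+0.00j, (0.62+0j), (0.62-0j)]]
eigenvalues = [(-0.29+0j), (0.44+1.42j), (0.44-1.42j)]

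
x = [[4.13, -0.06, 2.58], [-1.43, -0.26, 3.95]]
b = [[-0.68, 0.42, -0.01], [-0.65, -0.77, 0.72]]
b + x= [[3.45, 0.36, 2.57],  [-2.08, -1.03, 4.67]]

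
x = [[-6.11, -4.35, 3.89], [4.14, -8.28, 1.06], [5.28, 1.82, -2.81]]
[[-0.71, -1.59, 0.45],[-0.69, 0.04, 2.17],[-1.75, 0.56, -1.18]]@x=[[0.13, 17.07, -5.71],[15.84, 6.62, -8.74],[6.78, 0.83, -2.9]]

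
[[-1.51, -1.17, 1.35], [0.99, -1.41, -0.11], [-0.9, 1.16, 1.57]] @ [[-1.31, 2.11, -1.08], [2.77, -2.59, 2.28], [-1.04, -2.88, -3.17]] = [[-2.67, -4.04, -5.32], [-5.09, 6.06, -3.94], [2.76, -9.42, -1.36]]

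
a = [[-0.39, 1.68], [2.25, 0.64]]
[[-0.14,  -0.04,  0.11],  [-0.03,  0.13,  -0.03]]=a @[[0.01, 0.06, -0.03], [-0.08, -0.01, 0.06]]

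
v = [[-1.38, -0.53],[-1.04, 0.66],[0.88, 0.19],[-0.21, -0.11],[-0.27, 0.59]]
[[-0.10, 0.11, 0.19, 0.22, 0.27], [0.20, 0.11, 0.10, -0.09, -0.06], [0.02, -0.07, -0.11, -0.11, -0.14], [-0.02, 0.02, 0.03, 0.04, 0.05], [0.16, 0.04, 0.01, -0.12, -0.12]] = v@[[-0.03, -0.09, -0.12, -0.07, -0.10], [0.26, 0.03, -0.04, -0.24, -0.25]]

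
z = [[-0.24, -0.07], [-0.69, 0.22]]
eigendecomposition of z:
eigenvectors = [[-0.62,  0.13], [-0.78,  -0.99]]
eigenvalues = [-0.33, 0.31]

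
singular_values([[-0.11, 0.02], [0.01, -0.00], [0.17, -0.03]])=[0.21, 0.0]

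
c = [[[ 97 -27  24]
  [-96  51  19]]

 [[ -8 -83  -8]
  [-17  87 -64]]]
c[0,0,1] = -27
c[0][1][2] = 19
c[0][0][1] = -27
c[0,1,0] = -96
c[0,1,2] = 19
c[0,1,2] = 19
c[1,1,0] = -17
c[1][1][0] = -17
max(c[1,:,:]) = 87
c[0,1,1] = 51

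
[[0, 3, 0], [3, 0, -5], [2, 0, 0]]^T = [[0, 3, 2], [3, 0, 0], [0, -5, 0]]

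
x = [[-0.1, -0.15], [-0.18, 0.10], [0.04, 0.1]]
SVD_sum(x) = [[-0.14, -0.07], [-0.10, -0.05], [0.07, 0.04]] + [[0.04, -0.08], [-0.08, 0.15], [-0.03, 0.06]]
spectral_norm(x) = 0.21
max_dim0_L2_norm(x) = 0.21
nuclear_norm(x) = 0.42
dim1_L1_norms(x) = [0.25, 0.28, 0.14]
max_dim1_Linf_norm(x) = 0.18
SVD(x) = [[-0.74, 0.44],[-0.55, -0.83],[0.38, -0.35]] @ diag([0.2109502310972898, 0.20493901531919198]) @ [[0.89, 0.45], [0.45, -0.89]]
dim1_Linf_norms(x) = [0.15, 0.18, 0.1]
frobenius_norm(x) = 0.29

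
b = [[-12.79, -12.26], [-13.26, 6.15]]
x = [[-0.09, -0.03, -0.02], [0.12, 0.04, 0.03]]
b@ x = [[-0.32, -0.11, -0.11], [1.93, 0.64, 0.45]]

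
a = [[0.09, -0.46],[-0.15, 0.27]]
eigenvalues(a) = [-0.1, 0.46]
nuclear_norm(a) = 0.64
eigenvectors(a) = [[-0.93, 0.78], [-0.38, -0.62]]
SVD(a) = [[0.84, -0.54], [-0.54, -0.84]] @ diag([0.555541042727551, 0.08046210191876287]) @ [[0.28, -0.96], [0.96, 0.28]]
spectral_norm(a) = 0.56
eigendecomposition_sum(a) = [[-0.06, -0.08], [-0.03, -0.03]] + [[0.15, -0.38],[-0.12, 0.3]]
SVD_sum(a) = [[0.13, -0.45], [-0.09, 0.29]] + [[-0.04, -0.01],[-0.06, -0.02]]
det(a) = -0.04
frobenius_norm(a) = 0.56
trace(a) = 0.36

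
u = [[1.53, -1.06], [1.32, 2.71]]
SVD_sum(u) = [[-0.16, -0.42], [1.07, 2.81]] + [[1.69, -0.64], [0.25, -0.10]]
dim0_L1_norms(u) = [2.85, 3.77]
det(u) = 5.55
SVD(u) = [[-0.15, 0.99], [0.99, 0.15]] @ diag([3.0353042889921404, 1.8269996916326827]) @ [[0.36, 0.93],[0.93, -0.36]]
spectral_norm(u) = 3.04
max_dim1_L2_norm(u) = 3.01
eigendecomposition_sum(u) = [[0.77+1.12j, -0.53+1.10j], [(0.66-1.36j), 1.35-0.10j]] + [[(0.77-1.12j), -0.53-1.10j], [(0.66+1.36j), (1.36+0.1j)]]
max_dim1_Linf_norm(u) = 2.71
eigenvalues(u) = [(2.12+1.03j), (2.12-1.03j)]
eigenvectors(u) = [[(0.33-0.58j),0.33+0.58j], [(-0.74+0j),-0.74-0.00j]]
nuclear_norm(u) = 4.86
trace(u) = 4.24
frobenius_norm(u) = 3.54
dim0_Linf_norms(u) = [1.53, 2.71]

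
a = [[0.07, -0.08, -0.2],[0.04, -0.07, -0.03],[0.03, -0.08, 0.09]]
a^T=[[0.07, 0.04, 0.03], [-0.08, -0.07, -0.08], [-0.20, -0.03, 0.09]]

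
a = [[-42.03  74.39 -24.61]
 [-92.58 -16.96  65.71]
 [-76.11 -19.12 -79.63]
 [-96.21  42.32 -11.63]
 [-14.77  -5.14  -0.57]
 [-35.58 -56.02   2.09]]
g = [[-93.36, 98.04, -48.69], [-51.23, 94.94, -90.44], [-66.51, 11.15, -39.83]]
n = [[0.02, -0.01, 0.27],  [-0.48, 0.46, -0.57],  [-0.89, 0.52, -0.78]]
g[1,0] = -51.23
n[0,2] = 0.273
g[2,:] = [-66.51, 11.15, -39.83]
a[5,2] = 2.09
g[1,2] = -90.44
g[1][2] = -90.44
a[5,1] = -56.02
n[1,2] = -0.57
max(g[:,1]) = 98.04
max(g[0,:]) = 98.04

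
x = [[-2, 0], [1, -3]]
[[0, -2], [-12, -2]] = x @ [[0, 1], [4, 1]]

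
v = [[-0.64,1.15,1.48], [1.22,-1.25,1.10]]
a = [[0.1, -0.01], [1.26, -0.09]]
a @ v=[[-0.08,0.13,0.14], [-0.92,1.56,1.77]]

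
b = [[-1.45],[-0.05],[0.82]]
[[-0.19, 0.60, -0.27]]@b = [[0.02]]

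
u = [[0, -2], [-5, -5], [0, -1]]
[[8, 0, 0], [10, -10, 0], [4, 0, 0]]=u @ [[2, 2, 0], [-4, 0, 0]]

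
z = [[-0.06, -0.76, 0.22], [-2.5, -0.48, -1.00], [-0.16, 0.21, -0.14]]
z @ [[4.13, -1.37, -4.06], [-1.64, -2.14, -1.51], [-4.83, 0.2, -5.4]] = [[-0.06, 1.75, 0.20], [-4.71, 4.25, 16.27], [-0.33, -0.26, 1.09]]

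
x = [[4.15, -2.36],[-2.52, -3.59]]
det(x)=-20.846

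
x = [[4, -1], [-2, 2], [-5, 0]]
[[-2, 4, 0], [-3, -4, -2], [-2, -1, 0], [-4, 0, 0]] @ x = [[-16, 10], [6, -5], [-6, 0], [-16, 4]]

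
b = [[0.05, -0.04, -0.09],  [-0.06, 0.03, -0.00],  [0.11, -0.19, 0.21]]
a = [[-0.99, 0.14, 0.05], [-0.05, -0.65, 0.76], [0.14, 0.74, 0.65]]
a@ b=[[-0.05, 0.03, 0.10], [0.12, -0.16, 0.16], [0.03, -0.11, 0.12]]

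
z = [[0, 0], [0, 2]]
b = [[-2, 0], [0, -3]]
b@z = [[0, 0], [0, -6]]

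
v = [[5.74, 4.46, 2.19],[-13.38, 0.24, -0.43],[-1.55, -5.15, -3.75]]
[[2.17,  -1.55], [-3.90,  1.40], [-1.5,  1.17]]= v @ [[0.28, -0.11], [-0.04, -0.23], [0.34, 0.05]]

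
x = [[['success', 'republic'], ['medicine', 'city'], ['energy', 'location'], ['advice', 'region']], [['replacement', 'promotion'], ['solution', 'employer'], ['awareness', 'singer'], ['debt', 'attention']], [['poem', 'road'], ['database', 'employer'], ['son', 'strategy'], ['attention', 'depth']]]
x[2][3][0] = 'attention'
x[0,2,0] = 'energy'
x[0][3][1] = 'region'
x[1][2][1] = 'singer'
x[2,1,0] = 'database'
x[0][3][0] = 'advice'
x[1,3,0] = 'debt'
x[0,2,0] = 'energy'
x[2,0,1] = 'road'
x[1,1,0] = 'solution'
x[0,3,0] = 'advice'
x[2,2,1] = 'strategy'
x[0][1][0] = 'medicine'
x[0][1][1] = 'city'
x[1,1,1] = 'employer'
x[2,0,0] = 'poem'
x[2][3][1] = 'depth'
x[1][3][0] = 'debt'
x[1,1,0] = 'solution'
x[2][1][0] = 'database'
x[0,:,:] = [['success', 'republic'], ['medicine', 'city'], ['energy', 'location'], ['advice', 'region']]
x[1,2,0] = 'awareness'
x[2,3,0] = 'attention'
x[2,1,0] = 'database'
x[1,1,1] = 'employer'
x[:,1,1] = ['city', 'employer', 'employer']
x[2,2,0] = 'son'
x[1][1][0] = 'solution'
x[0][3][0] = 'advice'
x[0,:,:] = [['success', 'republic'], ['medicine', 'city'], ['energy', 'location'], ['advice', 'region']]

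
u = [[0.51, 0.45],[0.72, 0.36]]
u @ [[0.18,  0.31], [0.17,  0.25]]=[[0.17, 0.27], [0.19, 0.31]]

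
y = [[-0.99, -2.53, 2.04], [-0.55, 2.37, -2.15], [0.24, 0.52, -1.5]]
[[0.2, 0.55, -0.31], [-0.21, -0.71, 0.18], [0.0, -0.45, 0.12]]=y@[[0.02, 0.08, 0.08], [-0.12, 0.00, 0.05], [-0.04, 0.31, -0.05]]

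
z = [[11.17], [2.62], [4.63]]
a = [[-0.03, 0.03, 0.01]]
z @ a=[[-0.34, 0.34, 0.11], [-0.08, 0.08, 0.03], [-0.14, 0.14, 0.05]]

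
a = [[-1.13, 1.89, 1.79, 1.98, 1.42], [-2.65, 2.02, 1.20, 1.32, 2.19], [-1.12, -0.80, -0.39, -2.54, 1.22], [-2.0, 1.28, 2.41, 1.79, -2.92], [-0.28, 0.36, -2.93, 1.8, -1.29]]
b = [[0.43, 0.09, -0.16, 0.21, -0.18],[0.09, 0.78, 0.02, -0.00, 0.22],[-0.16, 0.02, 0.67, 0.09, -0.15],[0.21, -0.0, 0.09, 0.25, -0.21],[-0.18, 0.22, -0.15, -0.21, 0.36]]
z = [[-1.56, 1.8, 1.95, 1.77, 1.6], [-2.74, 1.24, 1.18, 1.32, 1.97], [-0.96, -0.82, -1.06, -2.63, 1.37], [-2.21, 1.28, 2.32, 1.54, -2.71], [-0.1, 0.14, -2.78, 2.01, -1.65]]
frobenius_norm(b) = 1.38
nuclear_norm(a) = 16.90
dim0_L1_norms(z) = [7.57, 5.28, 9.29, 9.27, 9.3]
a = z + b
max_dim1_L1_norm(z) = 10.06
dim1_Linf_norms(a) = [1.98, 2.65, 2.54, 2.92, 2.93]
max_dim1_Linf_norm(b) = 0.78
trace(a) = 1.00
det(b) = 0.00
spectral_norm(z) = 6.34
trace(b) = 2.49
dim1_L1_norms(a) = [8.21, 9.38, 6.07, 10.4, 6.66]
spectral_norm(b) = 0.91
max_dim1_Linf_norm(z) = 2.78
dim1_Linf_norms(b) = [0.43, 0.78, 0.67, 0.25, 0.36]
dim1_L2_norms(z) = [3.89, 4.01, 3.39, 4.65, 3.81]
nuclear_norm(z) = 17.01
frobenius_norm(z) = 8.88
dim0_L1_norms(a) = [7.18, 6.35, 8.72, 9.43, 9.04]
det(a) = -5.36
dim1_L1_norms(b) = [1.07, 1.11, 1.09, 0.76, 1.12]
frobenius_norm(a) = 8.94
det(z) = -76.11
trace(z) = -1.49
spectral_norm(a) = 6.35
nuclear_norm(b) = 2.49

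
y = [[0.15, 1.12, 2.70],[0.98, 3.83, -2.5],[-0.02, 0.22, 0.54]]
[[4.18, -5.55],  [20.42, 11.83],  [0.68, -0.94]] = y @ [[2.79,  -3.59], [4.35,  2.2], [-0.41,  -2.77]]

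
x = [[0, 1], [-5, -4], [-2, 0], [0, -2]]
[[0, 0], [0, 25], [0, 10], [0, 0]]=x @ [[0, -5], [0, 0]]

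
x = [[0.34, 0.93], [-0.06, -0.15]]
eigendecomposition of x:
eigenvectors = [[0.98, -0.95], [-0.19, 0.32]]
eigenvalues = [0.16, 0.03]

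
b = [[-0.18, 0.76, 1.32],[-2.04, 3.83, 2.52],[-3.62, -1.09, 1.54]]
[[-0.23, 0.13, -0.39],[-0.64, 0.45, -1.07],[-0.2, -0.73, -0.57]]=b @[[0.02, 0.15, 0.08],[-0.07, 0.19, -0.08],[-0.13, 0.01, -0.24]]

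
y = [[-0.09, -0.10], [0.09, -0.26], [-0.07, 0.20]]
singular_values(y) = [0.35, 0.12]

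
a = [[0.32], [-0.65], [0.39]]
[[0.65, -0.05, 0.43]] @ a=[[0.41]]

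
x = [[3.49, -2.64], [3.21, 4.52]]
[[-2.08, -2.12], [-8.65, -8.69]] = x@[[-1.33, -1.34], [-0.97, -0.97]]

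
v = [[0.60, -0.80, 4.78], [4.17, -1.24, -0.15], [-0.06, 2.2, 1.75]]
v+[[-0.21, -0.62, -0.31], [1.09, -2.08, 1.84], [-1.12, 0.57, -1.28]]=[[0.39, -1.42, 4.47],[5.26, -3.32, 1.69],[-1.18, 2.77, 0.47]]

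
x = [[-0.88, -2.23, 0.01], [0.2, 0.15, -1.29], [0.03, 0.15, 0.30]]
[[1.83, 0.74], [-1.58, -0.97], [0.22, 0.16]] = x @[[0.57, -1.19], [-1.04, 0.14], [1.19, 0.58]]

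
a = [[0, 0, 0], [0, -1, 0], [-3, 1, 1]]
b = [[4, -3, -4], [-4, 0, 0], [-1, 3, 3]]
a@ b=[[0, 0, 0], [4, 0, 0], [-17, 12, 15]]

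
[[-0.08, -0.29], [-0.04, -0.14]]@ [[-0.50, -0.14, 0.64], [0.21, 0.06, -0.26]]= [[-0.02,  -0.01,  0.02], [-0.01,  -0.00,  0.01]]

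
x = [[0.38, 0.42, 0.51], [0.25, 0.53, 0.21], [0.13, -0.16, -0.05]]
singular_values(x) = [0.96, 0.26, 0.15]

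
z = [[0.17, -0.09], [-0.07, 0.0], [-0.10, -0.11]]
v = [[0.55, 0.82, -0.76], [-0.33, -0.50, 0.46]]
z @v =[[0.12, 0.18, -0.17], [-0.04, -0.06, 0.05], [-0.02, -0.03, 0.03]]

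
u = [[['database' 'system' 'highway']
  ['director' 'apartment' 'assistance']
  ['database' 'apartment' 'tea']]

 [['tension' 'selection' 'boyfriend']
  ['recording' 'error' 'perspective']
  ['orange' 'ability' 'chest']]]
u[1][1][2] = 'perspective'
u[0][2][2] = 'tea'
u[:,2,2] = ['tea', 'chest']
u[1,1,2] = 'perspective'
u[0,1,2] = 'assistance'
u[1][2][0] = 'orange'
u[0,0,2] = 'highway'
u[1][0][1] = 'selection'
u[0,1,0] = 'director'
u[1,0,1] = 'selection'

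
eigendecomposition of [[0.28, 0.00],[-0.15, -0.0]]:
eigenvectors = [[0.0, 0.88], [1.0, -0.47]]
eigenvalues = [-0.0, 0.28]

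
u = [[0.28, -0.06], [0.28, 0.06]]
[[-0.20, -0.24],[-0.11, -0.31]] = u @[[-0.55,-0.97], [0.75,-0.6]]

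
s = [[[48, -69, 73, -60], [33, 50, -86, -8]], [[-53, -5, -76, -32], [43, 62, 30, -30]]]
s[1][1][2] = 30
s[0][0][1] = -69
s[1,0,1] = -5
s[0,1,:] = [33, 50, -86, -8]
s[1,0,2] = -76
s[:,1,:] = [[33, 50, -86, -8], [43, 62, 30, -30]]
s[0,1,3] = -8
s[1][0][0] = -53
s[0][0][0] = 48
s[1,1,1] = 62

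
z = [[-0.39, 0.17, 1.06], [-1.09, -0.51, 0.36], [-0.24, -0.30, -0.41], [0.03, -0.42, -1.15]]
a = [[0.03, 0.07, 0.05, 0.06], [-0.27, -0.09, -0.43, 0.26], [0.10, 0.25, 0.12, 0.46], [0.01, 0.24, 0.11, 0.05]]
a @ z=[[-0.10,-0.07,-0.03], [0.31,0.02,-0.44], [-0.33,-0.34,-0.38], [-0.29,-0.17,-0.01]]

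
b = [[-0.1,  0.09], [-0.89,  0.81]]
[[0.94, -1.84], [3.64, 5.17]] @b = [[1.54, -1.41], [-4.97, 4.52]]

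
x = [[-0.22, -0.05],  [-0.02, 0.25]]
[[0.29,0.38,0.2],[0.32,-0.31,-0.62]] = x @[[-1.58, -1.42, -0.36], [1.16, -1.34, -2.49]]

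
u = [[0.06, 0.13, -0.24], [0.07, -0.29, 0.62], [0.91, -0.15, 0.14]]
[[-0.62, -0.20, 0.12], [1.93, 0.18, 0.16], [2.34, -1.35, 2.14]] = u @ [[1.91, -1.53, 2.28], [-2.31, 0.29, -0.82], [1.81, 0.60, -0.39]]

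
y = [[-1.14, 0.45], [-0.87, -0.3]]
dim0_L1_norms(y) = [2.01, 0.75]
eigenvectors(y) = [[-0.39+0.43j, -0.39-0.43j], [(-0.81+0j), (-0.81-0j)]]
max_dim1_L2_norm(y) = 1.23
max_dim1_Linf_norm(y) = 1.14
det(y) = 0.73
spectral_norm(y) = 1.45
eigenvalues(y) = [(-0.72+0.46j), (-0.72-0.46j)]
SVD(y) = [[-0.82,-0.57],[-0.57,0.82]] @ diag([1.4463035110409383, 0.5071549604910266]) @ [[0.99, -0.14], [-0.14, -0.99]]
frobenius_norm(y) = 1.53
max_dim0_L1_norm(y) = 2.01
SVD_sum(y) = [[-1.18, 0.17],[-0.81, 0.11]] + [[0.04,0.28], [-0.06,-0.41]]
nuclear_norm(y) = 1.95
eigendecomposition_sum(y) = [[(-0.57-0.09j), 0.23+0.35j], [(-0.44-0.68j), (-0.15+0.56j)]] + [[(-0.57+0.09j),(0.23-0.35j)], [(-0.44+0.68j),-0.15-0.56j]]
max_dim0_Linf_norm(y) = 1.14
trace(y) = -1.44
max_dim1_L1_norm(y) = 1.59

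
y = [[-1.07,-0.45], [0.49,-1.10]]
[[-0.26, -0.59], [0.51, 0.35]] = y @ [[0.37, 0.58],[-0.30, -0.06]]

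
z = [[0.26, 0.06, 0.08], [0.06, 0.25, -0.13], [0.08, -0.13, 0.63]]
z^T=[[0.26,0.06,0.08], [0.06,0.25,-0.13], [0.08,-0.13,0.63]]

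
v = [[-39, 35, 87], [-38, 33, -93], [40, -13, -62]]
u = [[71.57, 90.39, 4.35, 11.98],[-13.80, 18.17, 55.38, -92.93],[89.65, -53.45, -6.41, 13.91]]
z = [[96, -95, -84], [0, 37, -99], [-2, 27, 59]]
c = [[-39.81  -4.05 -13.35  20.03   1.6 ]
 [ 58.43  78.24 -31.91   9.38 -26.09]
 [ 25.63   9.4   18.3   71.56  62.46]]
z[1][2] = -99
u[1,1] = 18.17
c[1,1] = 78.24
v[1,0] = -38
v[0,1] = 35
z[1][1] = 37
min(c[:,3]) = 9.38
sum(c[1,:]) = 88.04999999999998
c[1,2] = -31.91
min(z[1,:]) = -99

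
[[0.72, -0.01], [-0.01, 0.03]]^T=[[0.72, -0.01], [-0.01, 0.03]]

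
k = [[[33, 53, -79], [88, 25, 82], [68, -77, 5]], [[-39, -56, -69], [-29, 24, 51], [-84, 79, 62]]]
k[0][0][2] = -79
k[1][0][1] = -56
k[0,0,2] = -79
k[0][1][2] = 82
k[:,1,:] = [[88, 25, 82], [-29, 24, 51]]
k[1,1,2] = 51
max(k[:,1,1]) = 25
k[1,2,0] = -84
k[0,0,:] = [33, 53, -79]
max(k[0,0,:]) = 53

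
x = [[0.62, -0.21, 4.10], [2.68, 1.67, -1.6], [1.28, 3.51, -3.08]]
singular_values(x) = [6.39, 3.23, 1.39]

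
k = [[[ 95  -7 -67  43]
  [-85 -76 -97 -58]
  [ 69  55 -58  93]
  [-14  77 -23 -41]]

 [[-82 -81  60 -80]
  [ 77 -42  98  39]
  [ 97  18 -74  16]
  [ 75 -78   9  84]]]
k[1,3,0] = 75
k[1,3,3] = 84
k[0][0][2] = -67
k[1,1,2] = 98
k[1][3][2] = 9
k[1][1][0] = 77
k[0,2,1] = 55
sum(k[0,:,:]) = -94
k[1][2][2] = -74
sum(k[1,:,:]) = 136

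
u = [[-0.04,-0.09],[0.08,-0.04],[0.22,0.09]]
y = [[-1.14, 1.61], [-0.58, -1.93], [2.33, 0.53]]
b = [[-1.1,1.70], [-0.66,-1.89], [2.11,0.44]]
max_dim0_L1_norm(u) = 0.34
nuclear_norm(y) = 5.22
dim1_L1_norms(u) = [0.13, 0.12, 0.31]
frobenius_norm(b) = 3.57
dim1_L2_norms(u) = [0.1, 0.09, 0.24]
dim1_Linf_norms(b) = [1.7, 1.89, 2.11]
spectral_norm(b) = 2.61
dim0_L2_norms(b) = [2.47, 2.58]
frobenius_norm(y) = 3.70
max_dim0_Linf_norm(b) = 2.11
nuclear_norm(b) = 5.05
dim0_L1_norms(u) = [0.34, 0.22]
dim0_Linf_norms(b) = [2.11, 1.89]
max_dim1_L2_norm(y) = 2.39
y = b + u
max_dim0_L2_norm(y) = 2.66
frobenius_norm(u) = 0.27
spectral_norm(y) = 2.72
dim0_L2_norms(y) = [2.66, 2.57]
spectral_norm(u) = 0.26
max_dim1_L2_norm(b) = 2.16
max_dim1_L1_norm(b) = 2.8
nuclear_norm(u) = 0.35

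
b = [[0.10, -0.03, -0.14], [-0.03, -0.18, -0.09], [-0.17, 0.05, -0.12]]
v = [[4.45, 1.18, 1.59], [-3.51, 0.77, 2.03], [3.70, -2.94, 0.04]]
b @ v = [[0.03, 0.51, 0.09],[0.17, 0.09, -0.42],[-1.38, 0.19, -0.17]]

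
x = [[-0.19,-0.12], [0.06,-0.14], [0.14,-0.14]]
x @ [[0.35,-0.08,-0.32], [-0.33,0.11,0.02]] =[[-0.03, 0.00, 0.06], [0.07, -0.02, -0.02], [0.1, -0.03, -0.05]]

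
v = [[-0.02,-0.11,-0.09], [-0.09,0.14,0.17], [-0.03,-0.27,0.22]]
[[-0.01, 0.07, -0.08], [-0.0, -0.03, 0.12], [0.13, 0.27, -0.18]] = v@[[0.22,-0.45,-0.12],[-0.24,-0.76,0.74],[0.31,0.22,0.06]]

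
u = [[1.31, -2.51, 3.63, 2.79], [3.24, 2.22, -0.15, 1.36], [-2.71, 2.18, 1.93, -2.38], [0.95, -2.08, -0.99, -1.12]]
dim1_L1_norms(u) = [10.24, 6.97, 9.2, 5.14]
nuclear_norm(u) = 16.07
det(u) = -165.17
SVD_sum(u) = [[2.68, -2.01, 1.02, 2.79], [1.05, -0.79, 0.4, 1.09], [-2.18, 1.63, -0.83, -2.27], [0.35, -0.26, 0.13, 0.36]] + [[-1.59, -1.04, 2.19, -0.03], [1.48, 0.97, -2.04, 0.03], [-1.19, -0.79, 1.65, -0.02], [0.28, 0.18, -0.38, 0.01]] + [[0.11, 0.56, 0.35, 0.18], [0.39, 2.09, 1.29, 0.65], [0.26, 1.40, 0.86, 0.44], [-0.35, -1.89, -1.17, -0.59]] + [[0.11, -0.02, 0.07, -0.15], [0.32, -0.05, 0.2, -0.42], [0.40, -0.07, 0.25, -0.53], [0.68, -0.11, 0.43, -0.89]]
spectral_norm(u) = 6.06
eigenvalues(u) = [(1.66+4.54j), (1.66-4.54j), (3.21+0j), (-2.2+0j)]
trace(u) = 4.34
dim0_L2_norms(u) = [4.52, 4.51, 4.23, 4.07]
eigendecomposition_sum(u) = [[0.60+1.87j, (-1.78+0.31j), 1.19-0.45j, 0.73+1.23j],[(1.36-0.8j), 0.55+1.34j, -0.56-0.86j, (0.84-0.78j)],[(-1.72+0.06j), 0.16-1.57j, (0.1+1.11j), (-1.21+0.32j)],[0.49+0.42j, (-0.44+0.39j), (0.26-0.33j), (0.41+0.22j)]] + [[(0.6-1.87j), (-1.78-0.31j), 1.19+0.45j, 0.73-1.23j], [(1.36+0.8j), (0.55-1.34j), (-0.56+0.86j), 0.84+0.78j], [-1.72-0.06j, (0.16+1.57j), 0.10-1.11j, -1.21-0.32j], [0.49-0.42j, -0.44-0.39j, 0.26+0.33j, (0.41-0.22j)]] + [[(0.31+0j), 0.79+0.00j, 0.75-0.00j, 0.04+0.00j], [(0.46+0j), 1.18+0.00j, 1.12-0.00j, 0.05+0.00j], [(0.72+0j), 1.87+0.00j, (1.76-0j), 0.08+0.00j], [(-0.32-0j), -0.82-0.00j, -0.77+0.00j, -0.04-0.00j]] + [[(-0.2-0j), 0.25-0.00j, (0.5-0j), 1.30-0.00j], [0.06+0.00j, -0.07+0.00j, -0.14+0.00j, (-0.37+0j)], [0.01+0.00j, (-0.01+0j), -0.02+0.00j, -0.05+0.00j], [0.29+0.00j, -0.37+0.00j, (-0.73+0j), -1.91+0.00j]]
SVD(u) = [[-0.74, 0.64, -0.18, 0.13], [-0.29, -0.59, -0.65, 0.37], [0.60, 0.48, -0.44, 0.47], [-0.10, -0.11, 0.59, 0.79]] @ diag([6.061083814868436, 4.55136131153616, 3.9310189652777168, 1.5231425066679123]) @ [[-0.6, 0.45, -0.23, -0.62], [-0.55, -0.36, 0.75, -0.01], [-0.15, -0.81, -0.50, -0.25], [0.56, -0.09, 0.36, -0.74]]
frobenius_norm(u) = 8.67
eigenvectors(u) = [[0.63+0.00j, 0.63-0.00j, 0.32+0.00j, (-0.56+0j)], [-0.11-0.49j, (-0.11+0.49j), 0.48+0.00j, (0.16+0j)], [(-0.15+0.53j), -0.15-0.53j, (0.75+0j), 0.02+0.00j], [(0.18-0.11j), (0.18+0.11j), (-0.33+0j), (0.82+0j)]]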